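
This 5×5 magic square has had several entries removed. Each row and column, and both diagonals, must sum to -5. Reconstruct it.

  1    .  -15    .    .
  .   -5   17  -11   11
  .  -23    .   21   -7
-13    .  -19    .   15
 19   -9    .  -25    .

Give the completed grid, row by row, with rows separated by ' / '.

Row 2 must total -5; the given cells sum to 12, so (2,1) = -17.
Using column 1: 1 + (-17) + (-13) + 19 + ? → (3,1) = -5 − (-10) = 5.
From row 3, -5 − (5 + (-23) + 21 + (-7)) gives (3,3) = -1.
The remaining cell in column 3 is (5,3) = -5 − (-18) = 13.
From row 5, -5 − (19 + (-9) + 13 + (-25)) gives (5,5) = -3.
Column 5 must total -5; the given cells sum to 16, so (1,5) = -21.
Main diagonal must total -5; the given cells sum to -8, so (4,4) = 3.
Anti-diagonal needs -5; the known cells sum to -14, so (4,2) = 9.
Column 2: -5 + (-23) + 9 + (-9) + ? = -5, so (1,2) = 23.
Column 4 must total -5; the given cells sum to -12, so (1,4) = 7.

1 23 -15 7 -21 / -17 -5 17 -11 11 / 5 -23 -1 21 -7 / -13 9 -19 3 15 / 19 -9 13 -25 -3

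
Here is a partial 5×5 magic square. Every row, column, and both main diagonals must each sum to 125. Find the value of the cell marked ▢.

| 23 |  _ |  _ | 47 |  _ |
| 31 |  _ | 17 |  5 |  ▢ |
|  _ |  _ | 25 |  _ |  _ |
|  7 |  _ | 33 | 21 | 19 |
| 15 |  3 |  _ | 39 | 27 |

Using row 4: 7 + 33 + 21 + 19 + ? → (4,2) = 125 − 80 = 45.
Using row 5: 15 + 3 + 39 + 27 + ? → (5,3) = 125 − 84 = 41.
The remaining cell in column 1 is (3,1) = 125 − 76 = 49.
Column 3 must total 125; the given cells sum to 116, so (1,3) = 9.
The remaining cell in column 4 is (3,4) = 125 − 112 = 13.
Main diagonal needs 125; the known cells sum to 96, so (2,2) = 29.
Anti-diagonal: 5 + 25 + 45 + 15 + ? = 125, so (1,5) = 35.
Using row 1: 23 + 9 + 47 + 35 + ? → (1,2) = 125 − 114 = 11.
Row 2 must total 125; the given cells sum to 82, so (2,5) = 43.

43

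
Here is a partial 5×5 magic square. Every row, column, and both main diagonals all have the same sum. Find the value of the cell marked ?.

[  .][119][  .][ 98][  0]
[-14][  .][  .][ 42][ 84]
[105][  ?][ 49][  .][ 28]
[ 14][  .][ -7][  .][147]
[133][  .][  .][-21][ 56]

Column 5 is complete and sums to 315; that is the magic constant.
Column 1 needs 315; the known cells sum to 238, so (1,1) = 77.
The remaining cell in anti-diagonal is (4,2) = 315 − 224 = 91.
Row 1 needs 315; the known cells sum to 294, so (1,3) = 21.
Row 4 must total 315; the given cells sum to 245, so (4,4) = 70.
The remaining cell in column 4 is (3,4) = 315 − 189 = 126.
The remaining cell in main diagonal is (2,2) = 315 − 252 = 63.
Row 2: -14 + 63 + 42 + 84 + ? = 315, so (2,3) = 140.
Row 3: 105 + 49 + 126 + 28 + ? = 315, so (3,2) = 7.

7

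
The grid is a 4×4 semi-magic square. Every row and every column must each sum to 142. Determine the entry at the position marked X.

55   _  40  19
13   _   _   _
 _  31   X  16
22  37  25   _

Row 1 needs 142; the known cells sum to 114, so (1,2) = 28.
Row 4 needs 142; the known cells sum to 84, so (4,4) = 58.
From column 1, 142 − (55 + 13 + 22) gives (3,1) = 52.
Column 2 needs 142; the known cells sum to 96, so (2,2) = 46.
Column 4 must total 142; the given cells sum to 93, so (2,4) = 49.
The remaining cell in row 2 is (2,3) = 142 − 108 = 34.
Using row 3: 52 + 31 + 16 + ? → (3,3) = 142 − 99 = 43.

43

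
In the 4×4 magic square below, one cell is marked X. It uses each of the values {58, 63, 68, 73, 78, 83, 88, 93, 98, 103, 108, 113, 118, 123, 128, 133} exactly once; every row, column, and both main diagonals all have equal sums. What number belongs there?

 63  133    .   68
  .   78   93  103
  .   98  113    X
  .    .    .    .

83

The 16 entries sum to 1528, so each line sums to 1528/4 = 382.
The remaining cell in row 1 is (1,3) = 382 − 264 = 118.
Row 2 must total 382; the given cells sum to 274, so (2,1) = 108.
Using column 2: 133 + 78 + 98 + ? → (4,2) = 382 − 309 = 73.
The remaining cell in column 3 is (4,3) = 382 − 324 = 58.
Main diagonal must total 382; the given cells sum to 254, so (4,4) = 128.
Anti-diagonal must total 382; the given cells sum to 259, so (4,1) = 123.
From column 1, 382 − (63 + 108 + 123) gives (3,1) = 88.
Column 4 needs 382; the known cells sum to 299, so (3,4) = 83.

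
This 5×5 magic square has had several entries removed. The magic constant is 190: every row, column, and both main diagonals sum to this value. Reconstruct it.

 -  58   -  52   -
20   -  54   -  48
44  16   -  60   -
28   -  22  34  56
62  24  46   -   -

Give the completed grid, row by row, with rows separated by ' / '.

Row 4: 28 + 22 + 34 + 56 + ? = 190, so (4,2) = 50.
Column 1 must total 190; the given cells sum to 154, so (1,1) = 36.
Column 2 must total 190; the given cells sum to 148, so (2,2) = 42.
Row 2: 20 + 42 + 54 + 48 + ? = 190, so (2,4) = 26.
The remaining cell in column 4 is (5,4) = 190 − 172 = 18.
Row 5: 62 + 24 + 46 + 18 + ? = 190, so (5,5) = 40.
Main diagonal needs 190; the known cells sum to 152, so (3,3) = 38.
The remaining cell in anti-diagonal is (1,5) = 190 − 176 = 14.
Row 1: 36 + 58 + 52 + 14 + ? = 190, so (1,3) = 30.
The remaining cell in row 3 is (3,5) = 190 − 158 = 32.

36 58 30 52 14 / 20 42 54 26 48 / 44 16 38 60 32 / 28 50 22 34 56 / 62 24 46 18 40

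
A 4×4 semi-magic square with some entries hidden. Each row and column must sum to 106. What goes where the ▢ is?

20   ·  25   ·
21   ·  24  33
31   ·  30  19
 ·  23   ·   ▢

22

The remaining cell in row 2 is (2,2) = 106 − 78 = 28.
Row 3: 31 + 30 + 19 + ? = 106, so (3,2) = 26.
Column 1 must total 106; the given cells sum to 72, so (4,1) = 34.
Column 2 must total 106; the given cells sum to 77, so (1,2) = 29.
Column 3 must total 106; the given cells sum to 79, so (4,3) = 27.
The remaining cell in row 1 is (1,4) = 106 − 74 = 32.
Using row 4: 34 + 23 + 27 + ? → (4,4) = 106 − 84 = 22.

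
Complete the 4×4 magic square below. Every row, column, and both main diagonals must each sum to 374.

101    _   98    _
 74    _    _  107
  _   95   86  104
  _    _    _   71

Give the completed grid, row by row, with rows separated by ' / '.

Row 3: 95 + 86 + 104 + ? = 374, so (3,1) = 89.
The remaining cell in column 1 is (4,1) = 374 − 264 = 110.
Column 4 needs 374; the known cells sum to 282, so (1,4) = 92.
Main diagonal must total 374; the given cells sum to 258, so (2,2) = 116.
Anti-diagonal needs 374; the known cells sum to 297, so (2,3) = 77.
Row 1 must total 374; the given cells sum to 291, so (1,2) = 83.
Column 2 needs 374; the known cells sum to 294, so (4,2) = 80.
Column 3: 98 + 77 + 86 + ? = 374, so (4,3) = 113.

101 83 98 92 / 74 116 77 107 / 89 95 86 104 / 110 80 113 71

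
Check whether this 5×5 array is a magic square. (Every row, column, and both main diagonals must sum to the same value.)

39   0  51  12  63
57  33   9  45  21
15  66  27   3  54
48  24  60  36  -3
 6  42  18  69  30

Row 1: 39 + 0 + 51 + 12 + 63 = 165.
Row 2: 57 + 33 + 9 + 45 + 21 = 165.
Row 3: 15 + 66 + 27 + 3 + 54 = 165.
Row 4: 48 + 24 + 60 + 36 + (-3) = 165.
Row 5: 6 + 42 + 18 + 69 + 30 = 165.
Column 1: 39 + 57 + 15 + 48 + 6 = 165.
Column 2: 0 + 33 + 66 + 24 + 42 = 165.
Column 3: 51 + 9 + 27 + 60 + 18 = 165.
Column 4: 12 + 45 + 3 + 36 + 69 = 165.
Column 5: 63 + 21 + 54 + (-3) + 30 = 165.
Main diagonal: 39 + 33 + 27 + 36 + 30 = 165.
Anti-diagonal: 63 + 45 + 27 + 24 + 6 = 165.
All lines sum to 165.

Yes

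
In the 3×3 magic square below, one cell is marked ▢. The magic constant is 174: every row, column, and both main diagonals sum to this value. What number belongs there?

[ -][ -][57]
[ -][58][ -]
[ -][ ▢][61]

Column 3 must total 174; the given cells sum to 118, so (2,3) = 56.
Using main diagonal: 58 + 61 + ? → (1,1) = 174 − 119 = 55.
Using anti-diagonal: 57 + 58 + ? → (3,1) = 174 − 115 = 59.
Using row 1: 55 + 57 + ? → (1,2) = 174 − 112 = 62.
The remaining cell in row 2 is (2,1) = 174 − 114 = 60.
Row 3: 59 + 61 + ? = 174, so (3,2) = 54.

54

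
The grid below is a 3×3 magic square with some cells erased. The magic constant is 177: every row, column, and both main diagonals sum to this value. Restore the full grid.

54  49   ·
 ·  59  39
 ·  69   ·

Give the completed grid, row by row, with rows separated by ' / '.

54 49 74 / 79 59 39 / 44 69 64

Using row 1: 54 + 49 + ? → (1,3) = 177 − 103 = 74.
Row 2 must total 177; the given cells sum to 98, so (2,1) = 79.
Column 1 must total 177; the given cells sum to 133, so (3,1) = 44.
Column 3 must total 177; the given cells sum to 113, so (3,3) = 64.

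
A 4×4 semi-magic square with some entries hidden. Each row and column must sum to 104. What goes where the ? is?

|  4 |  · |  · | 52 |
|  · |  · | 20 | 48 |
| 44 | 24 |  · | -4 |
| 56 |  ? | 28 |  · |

Row 3 needs 104; the known cells sum to 64, so (3,3) = 40.
From column 1, 104 − (4 + 44 + 56) gives (2,1) = 0.
Column 3 must total 104; the given cells sum to 88, so (1,3) = 16.
Column 4: 52 + 48 + (-4) + ? = 104, so (4,4) = 8.
Using row 1: 4 + 16 + 52 + ? → (1,2) = 104 − 72 = 32.
From row 2, 104 − (0 + 20 + 48) gives (2,2) = 36.
From row 4, 104 − (56 + 28 + 8) gives (4,2) = 12.

12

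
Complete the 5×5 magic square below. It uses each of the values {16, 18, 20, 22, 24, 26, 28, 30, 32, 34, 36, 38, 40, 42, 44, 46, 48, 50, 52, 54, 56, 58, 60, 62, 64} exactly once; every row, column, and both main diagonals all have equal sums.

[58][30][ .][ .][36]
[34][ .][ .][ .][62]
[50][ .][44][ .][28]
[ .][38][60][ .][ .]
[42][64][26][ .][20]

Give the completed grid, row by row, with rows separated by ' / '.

The 25 entries sum to 1000, so each line sums to 1000/5 = 200.
Using row 5: 42 + 64 + 26 + 20 + ? → (5,4) = 200 − 152 = 48.
From column 1, 200 − (58 + 34 + 50 + 42) gives (4,1) = 16.
Column 5 must total 200; the given cells sum to 146, so (4,5) = 54.
The remaining cell in anti-diagonal is (2,4) = 200 − 160 = 40.
Using row 4: 16 + 38 + 60 + 54 + ? → (4,4) = 200 − 168 = 32.
The remaining cell in main diagonal is (2,2) = 200 − 154 = 46.
Row 2 needs 200; the known cells sum to 182, so (2,3) = 18.
Column 2 must total 200; the given cells sum to 178, so (3,2) = 22.
From column 3, 200 − (18 + 44 + 60 + 26) gives (1,3) = 52.
Row 1 needs 200; the known cells sum to 176, so (1,4) = 24.
Row 3: 50 + 22 + 44 + 28 + ? = 200, so (3,4) = 56.

58 30 52 24 36 / 34 46 18 40 62 / 50 22 44 56 28 / 16 38 60 32 54 / 42 64 26 48 20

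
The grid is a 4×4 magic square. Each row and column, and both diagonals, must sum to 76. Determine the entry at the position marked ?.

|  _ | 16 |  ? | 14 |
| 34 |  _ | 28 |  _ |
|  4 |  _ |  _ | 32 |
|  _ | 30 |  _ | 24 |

20

Column 4: 14 + 32 + 24 + ? = 76, so (2,4) = 6.
Row 2: 34 + 28 + 6 + ? = 76, so (2,2) = 8.
Column 2: 16 + 8 + 30 + ? = 76, so (3,2) = 22.
The remaining cell in anti-diagonal is (4,1) = 76 − 64 = 12.
Row 3 must total 76; the given cells sum to 58, so (3,3) = 18.
The remaining cell in row 4 is (4,3) = 76 − 66 = 10.
Column 1: 34 + 4 + 12 + ? = 76, so (1,1) = 26.
Using column 3: 28 + 18 + 10 + ? → (1,3) = 76 − 56 = 20.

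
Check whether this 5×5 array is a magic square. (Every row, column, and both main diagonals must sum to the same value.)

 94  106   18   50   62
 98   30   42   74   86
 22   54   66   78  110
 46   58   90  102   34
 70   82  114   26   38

Yes

Row 1: 94 + 106 + 18 + 50 + 62 = 330.
Row 2: 98 + 30 + 42 + 74 + 86 = 330.
Row 3: 22 + 54 + 66 + 78 + 110 = 330.
Row 4: 46 + 58 + 90 + 102 + 34 = 330.
Row 5: 70 + 82 + 114 + 26 + 38 = 330.
Column 1: 94 + 98 + 22 + 46 + 70 = 330.
Column 2: 106 + 30 + 54 + 58 + 82 = 330.
Column 3: 18 + 42 + 66 + 90 + 114 = 330.
Column 4: 50 + 74 + 78 + 102 + 26 = 330.
Column 5: 62 + 86 + 110 + 34 + 38 = 330.
Main diagonal: 94 + 30 + 66 + 102 + 38 = 330.
Anti-diagonal: 62 + 74 + 66 + 58 + 70 = 330.
All lines sum to 330.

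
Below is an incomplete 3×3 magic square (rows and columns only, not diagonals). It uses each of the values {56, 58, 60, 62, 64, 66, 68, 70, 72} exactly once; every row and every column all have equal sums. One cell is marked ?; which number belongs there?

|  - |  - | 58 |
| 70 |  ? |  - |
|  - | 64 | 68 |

The 9 entries sum to 576, so each line sums to 576/3 = 192.
Row 3 needs 192; the known cells sum to 132, so (3,1) = 60.
Using column 1: 70 + 60 + ? → (1,1) = 192 − 130 = 62.
Column 3 needs 192; the known cells sum to 126, so (2,3) = 66.
The remaining cell in row 1 is (1,2) = 192 − 120 = 72.
Row 2: 70 + 66 + ? = 192, so (2,2) = 56.

56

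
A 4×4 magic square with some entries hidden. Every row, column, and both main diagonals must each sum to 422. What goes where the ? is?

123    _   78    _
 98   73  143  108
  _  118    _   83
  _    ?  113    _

Column 3 must total 422; the given cells sum to 334, so (3,3) = 88.
Main diagonal needs 422; the known cells sum to 284, so (4,4) = 138.
Using row 3: 118 + 88 + 83 + ? → (3,1) = 422 − 289 = 133.
Column 1 must total 422; the given cells sum to 354, so (4,1) = 68.
Column 4: 108 + 83 + 138 + ? = 422, so (1,4) = 93.
Row 1: 123 + 78 + 93 + ? = 422, so (1,2) = 128.
Row 4: 68 + 113 + 138 + ? = 422, so (4,2) = 103.

103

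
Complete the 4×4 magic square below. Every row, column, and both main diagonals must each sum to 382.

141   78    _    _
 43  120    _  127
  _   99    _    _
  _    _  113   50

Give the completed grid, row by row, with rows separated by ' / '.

141 78 106 57 / 43 120 92 127 / 64 99 71 148 / 134 85 113 50

Using row 2: 43 + 120 + 127 + ? → (2,3) = 382 − 290 = 92.
Column 2: 78 + 120 + 99 + ? = 382, so (4,2) = 85.
Main diagonal: 141 + 120 + 50 + ? = 382, so (3,3) = 71.
Using row 4: 85 + 113 + 50 + ? → (4,1) = 382 − 248 = 134.
From column 1, 382 − (141 + 43 + 134) gives (3,1) = 64.
Column 3 needs 382; the known cells sum to 276, so (1,3) = 106.
From anti-diagonal, 382 − (92 + 99 + 134) gives (1,4) = 57.
The remaining cell in row 3 is (3,4) = 382 − 234 = 148.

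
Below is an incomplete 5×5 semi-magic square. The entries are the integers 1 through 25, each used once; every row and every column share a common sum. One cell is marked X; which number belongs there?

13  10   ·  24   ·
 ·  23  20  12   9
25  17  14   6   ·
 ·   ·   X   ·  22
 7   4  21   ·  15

8

The entries are 1 through 25, which sum to 325, so each line sums to 325/5 = 65.
Using row 2: 23 + 20 + 12 + 9 + ? → (2,1) = 65 − 64 = 1.
Row 3 needs 65; the known cells sum to 62, so (3,5) = 3.
Row 5 needs 65; the known cells sum to 47, so (5,4) = 18.
From column 1, 65 − (13 + 1 + 25 + 7) gives (4,1) = 19.
Column 2 must total 65; the given cells sum to 54, so (4,2) = 11.
Using column 4: 24 + 12 + 6 + 18 + ? → (4,4) = 65 − 60 = 5.
Column 5: 9 + 3 + 22 + 15 + ? = 65, so (1,5) = 16.
Row 1: 13 + 10 + 24 + 16 + ? = 65, so (1,3) = 2.
Row 4 needs 65; the known cells sum to 57, so (4,3) = 8.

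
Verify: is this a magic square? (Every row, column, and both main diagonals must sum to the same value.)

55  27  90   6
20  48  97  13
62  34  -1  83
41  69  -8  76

Yes

Row 1: 55 + 27 + 90 + 6 = 178.
Row 2: 20 + 48 + 97 + 13 = 178.
Row 3: 62 + 34 + (-1) + 83 = 178.
Row 4: 41 + 69 + (-8) + 76 = 178.
Column 1: 55 + 20 + 62 + 41 = 178.
Column 2: 27 + 48 + 34 + 69 = 178.
Column 3: 90 + 97 + (-1) + (-8) = 178.
Column 4: 6 + 13 + 83 + 76 = 178.
Main diagonal: 55 + 48 + (-1) + 76 = 178.
Anti-diagonal: 6 + 97 + 34 + 41 = 178.
All lines sum to 178.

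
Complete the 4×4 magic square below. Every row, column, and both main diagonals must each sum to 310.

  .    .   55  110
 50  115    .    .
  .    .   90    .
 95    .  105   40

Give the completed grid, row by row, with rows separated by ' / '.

65 80 55 110 / 50 115 60 85 / 100 45 90 75 / 95 70 105 40

The remaining cell in row 4 is (4,2) = 310 − 240 = 70.
Column 3: 55 + 90 + 105 + ? = 310, so (2,3) = 60.
Using main diagonal: 115 + 90 + 40 + ? → (1,1) = 310 − 245 = 65.
Anti-diagonal needs 310; the known cells sum to 265, so (3,2) = 45.
Using row 1: 65 + 55 + 110 + ? → (1,2) = 310 − 230 = 80.
Row 2 must total 310; the given cells sum to 225, so (2,4) = 85.
From column 1, 310 − (65 + 50 + 95) gives (3,1) = 100.
The remaining cell in column 4 is (3,4) = 310 − 235 = 75.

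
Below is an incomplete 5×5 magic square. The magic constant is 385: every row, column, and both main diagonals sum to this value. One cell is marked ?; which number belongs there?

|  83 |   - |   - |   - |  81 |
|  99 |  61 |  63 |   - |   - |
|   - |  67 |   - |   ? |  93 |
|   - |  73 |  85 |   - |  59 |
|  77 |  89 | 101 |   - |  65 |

Row 5: 77 + 89 + 101 + 65 + ? = 385, so (5,4) = 53.
Column 2 needs 385; the known cells sum to 290, so (1,2) = 95.
Column 5 must total 385; the given cells sum to 298, so (2,5) = 87.
Using row 2: 99 + 61 + 63 + 87 + ? → (2,4) = 385 − 310 = 75.
Anti-diagonal must total 385; the given cells sum to 306, so (3,3) = 79.
Column 3: 63 + 79 + 85 + 101 + ? = 385, so (1,3) = 57.
From main diagonal, 385 − (83 + 61 + 79 + 65) gives (4,4) = 97.
From row 1, 385 − (83 + 95 + 57 + 81) gives (1,4) = 69.
Using row 4: 73 + 85 + 97 + 59 + ? → (4,1) = 385 − 314 = 71.
Column 1 must total 385; the given cells sum to 330, so (3,1) = 55.
Column 4: 69 + 75 + 97 + 53 + ? = 385, so (3,4) = 91.

91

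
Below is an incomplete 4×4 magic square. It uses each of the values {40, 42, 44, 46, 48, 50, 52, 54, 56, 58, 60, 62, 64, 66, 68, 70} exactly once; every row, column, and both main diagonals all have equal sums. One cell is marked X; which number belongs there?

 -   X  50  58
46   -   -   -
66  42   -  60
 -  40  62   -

68

The 16 entries sum to 880, so each line sums to 880/4 = 220.
Row 3: 66 + 42 + 60 + ? = 220, so (3,3) = 52.
Column 3: 50 + 52 + 62 + ? = 220, so (2,3) = 56.
Anti-diagonal needs 220; the known cells sum to 156, so (4,1) = 64.
Using row 4: 64 + 40 + 62 + ? → (4,4) = 220 − 166 = 54.
Column 1 must total 220; the given cells sum to 176, so (1,1) = 44.
From column 4, 220 − (58 + 60 + 54) gives (2,4) = 48.
Main diagonal needs 220; the known cells sum to 150, so (2,2) = 70.
Row 1 needs 220; the known cells sum to 152, so (1,2) = 68.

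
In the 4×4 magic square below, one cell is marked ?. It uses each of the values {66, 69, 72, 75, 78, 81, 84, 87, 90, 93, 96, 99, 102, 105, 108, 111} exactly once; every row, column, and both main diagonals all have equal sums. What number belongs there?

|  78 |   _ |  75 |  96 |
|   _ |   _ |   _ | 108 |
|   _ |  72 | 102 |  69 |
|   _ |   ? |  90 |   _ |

84

The 16 entries sum to 1416, so each line sums to 1416/4 = 354.
Row 1: 78 + 75 + 96 + ? = 354, so (1,2) = 105.
Using row 3: 72 + 102 + 69 + ? → (3,1) = 354 − 243 = 111.
Column 3: 75 + 102 + 90 + ? = 354, so (2,3) = 87.
Column 4 must total 354; the given cells sum to 273, so (4,4) = 81.
From main diagonal, 354 − (78 + 102 + 81) gives (2,2) = 93.
Anti-diagonal needs 354; the known cells sum to 255, so (4,1) = 99.
From row 2, 354 − (93 + 87 + 108) gives (2,1) = 66.
Row 4: 99 + 90 + 81 + ? = 354, so (4,2) = 84.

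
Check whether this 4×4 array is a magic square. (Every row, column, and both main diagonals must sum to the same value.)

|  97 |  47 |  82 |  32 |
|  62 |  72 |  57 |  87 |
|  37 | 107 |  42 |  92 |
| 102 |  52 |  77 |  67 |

No — column 3 sums to 258 but column 1 sums to 298.

Row 1: 97 + 47 + 82 + 32 = 258.
Row 2: 62 + 72 + 57 + 87 = 278.
Row 3: 37 + 107 + 42 + 92 = 278.
Row 4: 102 + 52 + 77 + 67 = 298.
Column 1: 97 + 62 + 37 + 102 = 298.
Column 2: 47 + 72 + 107 + 52 = 278.
Column 3: 82 + 57 + 42 + 77 = 258.
Column 4: 32 + 87 + 92 + 67 = 278.
Main diagonal: 97 + 72 + 42 + 67 = 278.
Anti-diagonal: 32 + 57 + 107 + 102 = 298.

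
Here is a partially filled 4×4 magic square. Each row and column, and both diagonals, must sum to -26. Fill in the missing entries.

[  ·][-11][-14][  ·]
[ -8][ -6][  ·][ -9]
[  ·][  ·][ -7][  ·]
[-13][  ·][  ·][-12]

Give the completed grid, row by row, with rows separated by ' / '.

-1 -11 -14 0 / -8 -6 -3 -9 / -4 -10 -7 -5 / -13 1 -2 -12

Row 2: -8 + (-6) + (-9) + ? = -26, so (2,3) = -3.
Column 3 must total -26; the given cells sum to -24, so (4,3) = -2.
The remaining cell in main diagonal is (1,1) = -26 − (-25) = -1.
Using row 1: -1 + (-11) + (-14) + ? → (1,4) = -26 − (-26) = 0.
The remaining cell in row 4 is (4,2) = -26 − (-27) = 1.
Column 1 needs -26; the known cells sum to -22, so (3,1) = -4.
Column 2 needs -26; the known cells sum to -16, so (3,2) = -10.
Column 4 must total -26; the given cells sum to -21, so (3,4) = -5.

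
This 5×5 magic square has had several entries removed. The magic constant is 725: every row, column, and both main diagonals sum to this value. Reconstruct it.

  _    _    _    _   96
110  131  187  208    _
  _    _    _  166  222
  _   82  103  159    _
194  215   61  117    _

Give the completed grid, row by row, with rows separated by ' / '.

152 173 229 75 96 / 110 131 187 208 89 / 68 124 145 166 222 / 201 82 103 159 180 / 194 215 61 117 138

Row 2 must total 725; the given cells sum to 636, so (2,5) = 89.
The remaining cell in row 5 is (5,5) = 725 − 587 = 138.
Column 4 needs 725; the known cells sum to 650, so (1,4) = 75.
Column 5: 96 + 89 + 222 + 138 + ? = 725, so (4,5) = 180.
The remaining cell in anti-diagonal is (3,3) = 725 − 580 = 145.
Row 4: 82 + 103 + 159 + 180 + ? = 725, so (4,1) = 201.
Column 3 must total 725; the given cells sum to 496, so (1,3) = 229.
From main diagonal, 725 − (131 + 145 + 159 + 138) gives (1,1) = 152.
Using row 1: 152 + 229 + 75 + 96 + ? → (1,2) = 725 − 552 = 173.
From column 1, 725 − (152 + 110 + 201 + 194) gives (3,1) = 68.
Column 2: 173 + 131 + 82 + 215 + ? = 725, so (3,2) = 124.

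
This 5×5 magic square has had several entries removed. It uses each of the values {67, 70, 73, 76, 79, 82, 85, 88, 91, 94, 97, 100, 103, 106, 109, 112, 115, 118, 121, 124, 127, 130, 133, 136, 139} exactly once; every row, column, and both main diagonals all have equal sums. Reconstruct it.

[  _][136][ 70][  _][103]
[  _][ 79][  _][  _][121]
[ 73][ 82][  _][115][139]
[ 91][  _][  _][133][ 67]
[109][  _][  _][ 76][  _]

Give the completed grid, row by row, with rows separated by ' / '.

112 136 70 94 103 / 130 79 88 97 121 / 73 82 106 115 139 / 91 100 124 133 67 / 109 118 127 76 85

The 25 entries sum to 2575, so each line sums to 2575/5 = 515.
Row 3 must total 515; the given cells sum to 409, so (3,3) = 106.
Column 5: 103 + 121 + 139 + 67 + ? = 515, so (5,5) = 85.
Main diagonal needs 515; the known cells sum to 403, so (1,1) = 112.
Using row 1: 112 + 136 + 70 + 103 + ? → (1,4) = 515 − 421 = 94.
Column 1 needs 515; the known cells sum to 385, so (2,1) = 130.
Using column 4: 94 + 115 + 133 + 76 + ? → (2,4) = 515 − 418 = 97.
From anti-diagonal, 515 − (103 + 97 + 106 + 109) gives (4,2) = 100.
Row 2: 130 + 79 + 97 + 121 + ? = 515, so (2,3) = 88.
Row 4 must total 515; the given cells sum to 391, so (4,3) = 124.
Column 2: 136 + 79 + 82 + 100 + ? = 515, so (5,2) = 118.
Using column 3: 70 + 88 + 106 + 124 + ? → (5,3) = 515 − 388 = 127.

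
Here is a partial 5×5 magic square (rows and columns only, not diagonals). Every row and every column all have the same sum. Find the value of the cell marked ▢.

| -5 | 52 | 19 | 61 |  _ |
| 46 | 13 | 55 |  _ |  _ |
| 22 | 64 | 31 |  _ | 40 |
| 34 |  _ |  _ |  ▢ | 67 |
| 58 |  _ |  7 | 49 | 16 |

Column 1 is complete and sums to 155; that is the magic constant.
Using row 1: -5 + 52 + 19 + 61 + ? → (1,5) = 155 − 127 = 28.
Row 3 must total 155; the given cells sum to 157, so (3,4) = -2.
Row 5 must total 155; the given cells sum to 130, so (5,2) = 25.
The remaining cell in column 2 is (4,2) = 155 − 154 = 1.
From column 3, 155 − (19 + 55 + 31 + 7) gives (4,3) = 43.
From column 5, 155 − (28 + 40 + 67 + 16) gives (2,5) = 4.
Row 2 must total 155; the given cells sum to 118, so (2,4) = 37.
From row 4, 155 − (34 + 1 + 43 + 67) gives (4,4) = 10.

10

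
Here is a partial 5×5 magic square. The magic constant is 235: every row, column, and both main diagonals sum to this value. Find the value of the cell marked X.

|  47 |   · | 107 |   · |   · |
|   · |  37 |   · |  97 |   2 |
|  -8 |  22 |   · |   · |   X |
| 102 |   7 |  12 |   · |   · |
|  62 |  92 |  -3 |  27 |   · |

Row 5: 62 + 92 + (-3) + 27 + ? = 235, so (5,5) = 57.
From column 1, 235 − (47 + (-8) + 102 + 62) gives (2,1) = 32.
Column 2: 37 + 22 + 7 + 92 + ? = 235, so (1,2) = 77.
The remaining cell in row 2 is (2,3) = 235 − 168 = 67.
Using column 3: 107 + 67 + 12 + (-3) + ? → (3,3) = 235 − 183 = 52.
Main diagonal: 47 + 37 + 52 + 57 + ? = 235, so (4,4) = 42.
Anti-diagonal needs 235; the known cells sum to 218, so (1,5) = 17.
From row 1, 235 − (47 + 77 + 107 + 17) gives (1,4) = -13.
Using row 4: 102 + 7 + 12 + 42 + ? → (4,5) = 235 − 163 = 72.
Column 4 must total 235; the given cells sum to 153, so (3,4) = 82.
Column 5 needs 235; the known cells sum to 148, so (3,5) = 87.

87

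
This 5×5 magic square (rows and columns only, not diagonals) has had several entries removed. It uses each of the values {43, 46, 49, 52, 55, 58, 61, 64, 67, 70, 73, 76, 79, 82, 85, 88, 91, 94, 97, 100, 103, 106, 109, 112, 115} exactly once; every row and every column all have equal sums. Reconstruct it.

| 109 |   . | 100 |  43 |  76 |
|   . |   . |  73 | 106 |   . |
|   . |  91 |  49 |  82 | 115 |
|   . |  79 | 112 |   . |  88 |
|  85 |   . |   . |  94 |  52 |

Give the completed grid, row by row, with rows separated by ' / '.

109 67 100 43 76 / 97 55 73 106 64 / 58 91 49 82 115 / 46 79 112 70 88 / 85 103 61 94 52

The 25 entries sum to 1975, so each line sums to 1975/5 = 395.
From row 1, 395 − (109 + 100 + 43 + 76) gives (1,2) = 67.
Row 3: 91 + 49 + 82 + 115 + ? = 395, so (3,1) = 58.
Column 3: 100 + 73 + 49 + 112 + ? = 395, so (5,3) = 61.
Column 4 must total 395; the given cells sum to 325, so (4,4) = 70.
Column 5 must total 395; the given cells sum to 331, so (2,5) = 64.
Using row 4: 79 + 112 + 70 + 88 + ? → (4,1) = 395 − 349 = 46.
From row 5, 395 − (85 + 61 + 94 + 52) gives (5,2) = 103.
Column 1 must total 395; the given cells sum to 298, so (2,1) = 97.
Column 2 needs 395; the known cells sum to 340, so (2,2) = 55.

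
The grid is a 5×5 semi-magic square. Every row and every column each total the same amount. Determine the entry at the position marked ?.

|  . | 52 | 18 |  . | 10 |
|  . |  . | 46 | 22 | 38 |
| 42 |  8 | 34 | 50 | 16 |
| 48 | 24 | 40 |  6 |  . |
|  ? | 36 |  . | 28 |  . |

20

Row 3 is complete and sums to 150; that is the magic constant.
From row 4, 150 − (48 + 24 + 40 + 6) gives (4,5) = 32.
The remaining cell in column 2 is (2,2) = 150 − 120 = 30.
Column 3: 18 + 46 + 34 + 40 + ? = 150, so (5,3) = 12.
The remaining cell in column 4 is (1,4) = 150 − 106 = 44.
From column 5, 150 − (10 + 38 + 16 + 32) gives (5,5) = 54.
Using row 1: 52 + 18 + 44 + 10 + ? → (1,1) = 150 − 124 = 26.
The remaining cell in row 2 is (2,1) = 150 − 136 = 14.
From row 5, 150 − (36 + 12 + 28 + 54) gives (5,1) = 20.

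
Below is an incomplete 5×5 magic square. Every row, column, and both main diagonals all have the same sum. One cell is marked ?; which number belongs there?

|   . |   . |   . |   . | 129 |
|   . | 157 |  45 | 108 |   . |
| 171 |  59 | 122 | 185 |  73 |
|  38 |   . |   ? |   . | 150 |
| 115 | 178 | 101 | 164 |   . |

Row 3 is complete and sums to 610; that is the magic constant.
Using row 5: 115 + 178 + 101 + 164 + ? → (5,5) = 610 − 558 = 52.
The remaining cell in column 5 is (2,5) = 610 − 404 = 206.
From anti-diagonal, 610 − (129 + 108 + 122 + 115) gives (4,2) = 136.
The remaining cell in row 2 is (2,1) = 610 − 516 = 94.
Column 1 needs 610; the known cells sum to 418, so (1,1) = 192.
From column 2, 610 − (157 + 59 + 136 + 178) gives (1,2) = 80.
Using main diagonal: 192 + 157 + 122 + 52 + ? → (4,4) = 610 − 523 = 87.
Row 4 needs 610; the known cells sum to 411, so (4,3) = 199.

199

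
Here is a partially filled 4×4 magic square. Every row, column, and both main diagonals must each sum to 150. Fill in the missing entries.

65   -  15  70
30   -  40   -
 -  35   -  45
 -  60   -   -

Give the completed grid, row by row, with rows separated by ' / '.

Row 1 must total 150; the given cells sum to 150, so (1,2) = 0.
Column 2 must total 150; the given cells sum to 95, so (2,2) = 55.
Anti-diagonal needs 150; the known cells sum to 145, so (4,1) = 5.
Row 2: 30 + 55 + 40 + ? = 150, so (2,4) = 25.
Column 1 needs 150; the known cells sum to 100, so (3,1) = 50.
Column 4 must total 150; the given cells sum to 140, so (4,4) = 10.
Main diagonal needs 150; the known cells sum to 130, so (3,3) = 20.
Row 4: 5 + 60 + 10 + ? = 150, so (4,3) = 75.

65 0 15 70 / 30 55 40 25 / 50 35 20 45 / 5 60 75 10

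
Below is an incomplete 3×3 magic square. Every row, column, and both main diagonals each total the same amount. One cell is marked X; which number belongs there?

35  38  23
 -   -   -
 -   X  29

26

Row 1 is complete and sums to 96; that is the magic constant.
Column 3 must total 96; the given cells sum to 52, so (2,3) = 44.
The remaining cell in main diagonal is (2,2) = 96 − 64 = 32.
Anti-diagonal: 23 + 32 + ? = 96, so (3,1) = 41.
From row 2, 96 − (32 + 44) gives (2,1) = 20.
Row 3 needs 96; the known cells sum to 70, so (3,2) = 26.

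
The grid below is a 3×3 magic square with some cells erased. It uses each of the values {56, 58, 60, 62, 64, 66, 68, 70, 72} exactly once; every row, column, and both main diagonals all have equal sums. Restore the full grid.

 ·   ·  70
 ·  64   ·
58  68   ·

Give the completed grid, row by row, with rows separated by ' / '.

62 60 70 / 72 64 56 / 58 68 66

The 9 entries sum to 576, so each line sums to 576/3 = 192.
Row 3 must total 192; the given cells sum to 126, so (3,3) = 66.
Column 2: 64 + 68 + ? = 192, so (1,2) = 60.
Using column 3: 70 + 66 + ? → (2,3) = 192 − 136 = 56.
The remaining cell in main diagonal is (1,1) = 192 − 130 = 62.
Row 2 must total 192; the given cells sum to 120, so (2,1) = 72.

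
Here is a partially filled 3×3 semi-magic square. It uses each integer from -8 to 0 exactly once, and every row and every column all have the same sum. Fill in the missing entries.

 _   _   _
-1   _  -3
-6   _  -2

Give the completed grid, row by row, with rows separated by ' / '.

The entries are -8 through 0, which sum to -36, so each line sums to -36/3 = -12.
From row 2, -12 − (-1 + (-3)) gives (2,2) = -8.
Row 3 must total -12; the given cells sum to -8, so (3,2) = -4.
From column 1, -12 − (-1 + (-6)) gives (1,1) = -5.
Column 2 needs -12; the known cells sum to -12, so (1,2) = 0.
Column 3 needs -12; the known cells sum to -5, so (1,3) = -7.

-5 0 -7 / -1 -8 -3 / -6 -4 -2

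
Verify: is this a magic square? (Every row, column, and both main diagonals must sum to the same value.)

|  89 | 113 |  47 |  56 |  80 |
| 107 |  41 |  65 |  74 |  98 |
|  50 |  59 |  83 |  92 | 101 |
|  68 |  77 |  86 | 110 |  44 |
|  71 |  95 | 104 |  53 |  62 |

Row 1: 89 + 113 + 47 + 56 + 80 = 385.
Row 2: 107 + 41 + 65 + 74 + 98 = 385.
Row 3: 50 + 59 + 83 + 92 + 101 = 385.
Row 4: 68 + 77 + 86 + 110 + 44 = 385.
Row 5: 71 + 95 + 104 + 53 + 62 = 385.
Column 1: 89 + 107 + 50 + 68 + 71 = 385.
Column 2: 113 + 41 + 59 + 77 + 95 = 385.
Column 3: 47 + 65 + 83 + 86 + 104 = 385.
Column 4: 56 + 74 + 92 + 110 + 53 = 385.
Column 5: 80 + 98 + 101 + 44 + 62 = 385.
Main diagonal: 89 + 41 + 83 + 110 + 62 = 385.
Anti-diagonal: 80 + 74 + 83 + 77 + 71 = 385.
All lines sum to 385.

Yes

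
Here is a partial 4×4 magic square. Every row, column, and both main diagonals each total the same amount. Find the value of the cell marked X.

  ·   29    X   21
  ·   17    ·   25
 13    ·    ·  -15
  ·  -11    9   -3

Column 4 is complete and sums to 28; that is the magic constant.
Row 4: -11 + 9 + (-3) + ? = 28, so (4,1) = 33.
Column 2 needs 28; the known cells sum to 35, so (3,2) = -7.
The remaining cell in anti-diagonal is (2,3) = 28 − 47 = -19.
From row 2, 28 − (17 + (-19) + 25) gives (2,1) = 5.
From row 3, 28 − (13 + (-7) + (-15)) gives (3,3) = 37.
Column 1: 5 + 13 + 33 + ? = 28, so (1,1) = -23.
Column 3 needs 28; the known cells sum to 27, so (1,3) = 1.

1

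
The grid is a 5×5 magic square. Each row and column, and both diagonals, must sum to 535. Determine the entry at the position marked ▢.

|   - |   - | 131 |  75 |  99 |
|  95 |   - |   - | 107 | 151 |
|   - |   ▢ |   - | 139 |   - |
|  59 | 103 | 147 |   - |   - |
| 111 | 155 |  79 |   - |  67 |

71

The remaining cell in row 5 is (5,4) = 535 − 412 = 123.
Using column 4: 75 + 107 + 139 + 123 + ? → (4,4) = 535 − 444 = 91.
The remaining cell in anti-diagonal is (3,3) = 535 − 420 = 115.
Row 4 must total 535; the given cells sum to 400, so (4,5) = 135.
Column 3 needs 535; the known cells sum to 472, so (2,3) = 63.
The remaining cell in column 5 is (3,5) = 535 − 452 = 83.
Row 2 must total 535; the given cells sum to 416, so (2,2) = 119.
From main diagonal, 535 − (119 + 115 + 91 + 67) gives (1,1) = 143.
From row 1, 535 − (143 + 131 + 75 + 99) gives (1,2) = 87.
The remaining cell in column 1 is (3,1) = 535 − 408 = 127.
Column 2: 87 + 119 + 103 + 155 + ? = 535, so (3,2) = 71.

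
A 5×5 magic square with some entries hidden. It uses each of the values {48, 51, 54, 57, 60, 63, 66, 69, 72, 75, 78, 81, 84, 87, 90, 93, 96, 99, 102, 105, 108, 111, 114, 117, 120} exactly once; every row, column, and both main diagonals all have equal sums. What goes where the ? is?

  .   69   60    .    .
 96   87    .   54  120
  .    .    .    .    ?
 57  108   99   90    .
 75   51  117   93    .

The 25 entries sum to 2100, so each line sums to 2100/5 = 420.
Row 2 must total 420; the given cells sum to 357, so (2,3) = 63.
The remaining cell in row 4 is (4,5) = 420 − 354 = 66.
Row 5: 75 + 51 + 117 + 93 + ? = 420, so (5,5) = 84.
From column 2, 420 − (69 + 87 + 108 + 51) gives (3,2) = 105.
Column 3 needs 420; the known cells sum to 339, so (3,3) = 81.
Main diagonal: 87 + 81 + 90 + 84 + ? = 420, so (1,1) = 78.
The remaining cell in anti-diagonal is (1,5) = 420 − 318 = 102.
Row 1 needs 420; the known cells sum to 309, so (1,4) = 111.
From column 1, 420 − (78 + 96 + 57 + 75) gives (3,1) = 114.
Column 4 must total 420; the given cells sum to 348, so (3,4) = 72.
Column 5: 102 + 120 + 66 + 84 + ? = 420, so (3,5) = 48.

48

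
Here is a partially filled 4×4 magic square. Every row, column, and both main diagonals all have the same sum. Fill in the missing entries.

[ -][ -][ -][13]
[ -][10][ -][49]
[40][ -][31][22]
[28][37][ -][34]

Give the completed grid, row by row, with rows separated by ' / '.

43 46 16 13 / 7 10 52 49 / 40 25 31 22 / 28 37 19 34

Column 4 is already complete: 13 + 49 + 22 + 34 = 118, so that is the magic constant.
From row 3, 118 − (40 + 31 + 22) gives (3,2) = 25.
Using row 4: 28 + 37 + 34 + ? → (4,3) = 118 − 99 = 19.
From column 2, 118 − (10 + 25 + 37) gives (1,2) = 46.
From main diagonal, 118 − (10 + 31 + 34) gives (1,1) = 43.
From anti-diagonal, 118 − (13 + 25 + 28) gives (2,3) = 52.
Row 1 must total 118; the given cells sum to 102, so (1,3) = 16.
Row 2: 10 + 52 + 49 + ? = 118, so (2,1) = 7.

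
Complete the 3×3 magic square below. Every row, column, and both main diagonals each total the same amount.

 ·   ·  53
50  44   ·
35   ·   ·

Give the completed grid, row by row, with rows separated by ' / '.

47 32 53 / 50 44 38 / 35 56 41

Anti-diagonal is already complete: 53 + 44 + 35 = 132, so that is the magic constant.
Using row 2: 50 + 44 + ? → (2,3) = 132 − 94 = 38.
Column 1 must total 132; the given cells sum to 85, so (1,1) = 47.
The remaining cell in column 3 is (3,3) = 132 − 91 = 41.
Row 1 must total 132; the given cells sum to 100, so (1,2) = 32.
From row 3, 132 − (35 + 41) gives (3,2) = 56.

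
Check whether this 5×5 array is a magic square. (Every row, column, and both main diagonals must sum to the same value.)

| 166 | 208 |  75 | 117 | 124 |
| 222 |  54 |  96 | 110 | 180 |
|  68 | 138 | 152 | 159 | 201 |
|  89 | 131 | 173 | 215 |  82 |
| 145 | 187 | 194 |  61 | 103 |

No — anti-diagonal sums to 662 but row 3 sums to 718.

Row 1: 166 + 208 + 75 + 117 + 124 = 690.
Row 2: 222 + 54 + 96 + 110 + 180 = 662.
Row 3: 68 + 138 + 152 + 159 + 201 = 718.
Row 4: 89 + 131 + 173 + 215 + 82 = 690.
Row 5: 145 + 187 + 194 + 61 + 103 = 690.
Column 1: 166 + 222 + 68 + 89 + 145 = 690.
Column 2: 208 + 54 + 138 + 131 + 187 = 718.
Column 3: 75 + 96 + 152 + 173 + 194 = 690.
Column 4: 117 + 110 + 159 + 215 + 61 = 662.
Column 5: 124 + 180 + 201 + 82 + 103 = 690.
Main diagonal: 166 + 54 + 152 + 215 + 103 = 690.
Anti-diagonal: 124 + 110 + 152 + 131 + 145 = 662.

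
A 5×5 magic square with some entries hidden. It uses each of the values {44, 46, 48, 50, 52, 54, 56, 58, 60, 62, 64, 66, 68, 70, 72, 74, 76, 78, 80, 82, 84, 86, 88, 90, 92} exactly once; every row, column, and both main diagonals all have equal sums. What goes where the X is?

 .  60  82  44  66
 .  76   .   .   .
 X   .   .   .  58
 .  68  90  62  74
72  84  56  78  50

The 25 entries sum to 1700, so each line sums to 1700/5 = 340.
Using row 1: 60 + 82 + 44 + 66 + ? → (1,1) = 340 − 252 = 88.
From row 4, 340 − (68 + 90 + 62 + 74) gives (4,1) = 46.
The remaining cell in column 2 is (3,2) = 340 − 288 = 52.
The remaining cell in column 5 is (2,5) = 340 − 248 = 92.
Main diagonal must total 340; the given cells sum to 276, so (3,3) = 64.
The remaining cell in anti-diagonal is (2,4) = 340 − 270 = 70.
Column 3 must total 340; the given cells sum to 292, so (2,3) = 48.
Column 4 must total 340; the given cells sum to 254, so (3,4) = 86.
Using row 2: 76 + 48 + 70 + 92 + ? → (2,1) = 340 − 286 = 54.
Using row 3: 52 + 64 + 86 + 58 + ? → (3,1) = 340 − 260 = 80.

80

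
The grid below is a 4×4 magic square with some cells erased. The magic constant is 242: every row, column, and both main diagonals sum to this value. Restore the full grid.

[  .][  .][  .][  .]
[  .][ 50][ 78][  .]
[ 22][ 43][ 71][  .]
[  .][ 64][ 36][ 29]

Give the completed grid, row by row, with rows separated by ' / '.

Using row 3: 22 + 43 + 71 + ? → (3,4) = 242 − 136 = 106.
Row 4 must total 242; the given cells sum to 129, so (4,1) = 113.
Column 2 must total 242; the given cells sum to 157, so (1,2) = 85.
Using column 3: 78 + 71 + 36 + ? → (1,3) = 242 − 185 = 57.
Main diagonal must total 242; the given cells sum to 150, so (1,1) = 92.
Anti-diagonal needs 242; the known cells sum to 234, so (1,4) = 8.
The remaining cell in column 1 is (2,1) = 242 − 227 = 15.
Column 4: 8 + 106 + 29 + ? = 242, so (2,4) = 99.

92 85 57 8 / 15 50 78 99 / 22 43 71 106 / 113 64 36 29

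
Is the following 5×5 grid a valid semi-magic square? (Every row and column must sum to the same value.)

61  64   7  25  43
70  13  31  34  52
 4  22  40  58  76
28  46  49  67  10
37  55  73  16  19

Yes

Row 1: 61 + 64 + 7 + 25 + 43 = 200.
Row 2: 70 + 13 + 31 + 34 + 52 = 200.
Row 3: 4 + 22 + 40 + 58 + 76 = 200.
Row 4: 28 + 46 + 49 + 67 + 10 = 200.
Row 5: 37 + 55 + 73 + 16 + 19 = 200.
Column 1: 61 + 70 + 4 + 28 + 37 = 200.
Column 2: 64 + 13 + 22 + 46 + 55 = 200.
Column 3: 7 + 31 + 40 + 49 + 73 = 200.
Column 4: 25 + 34 + 58 + 67 + 16 = 200.
Column 5: 43 + 52 + 76 + 10 + 19 = 200.
All lines sum to 200.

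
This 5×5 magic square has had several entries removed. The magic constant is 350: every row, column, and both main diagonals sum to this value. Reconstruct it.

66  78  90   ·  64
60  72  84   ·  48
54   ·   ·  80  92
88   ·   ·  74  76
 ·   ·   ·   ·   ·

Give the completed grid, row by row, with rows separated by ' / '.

Row 1: 66 + 78 + 90 + 64 + ? = 350, so (1,4) = 52.
Row 2: 60 + 72 + 84 + 48 + ? = 350, so (2,4) = 86.
The remaining cell in column 1 is (5,1) = 350 − 268 = 82.
Column 4 needs 350; the known cells sum to 292, so (5,4) = 58.
Column 5 must total 350; the given cells sum to 280, so (5,5) = 70.
Main diagonal needs 350; the known cells sum to 282, so (3,3) = 68.
From anti-diagonal, 350 − (64 + 86 + 68 + 82) gives (4,2) = 50.
The remaining cell in row 3 is (3,2) = 350 − 294 = 56.
From row 4, 350 − (88 + 50 + 74 + 76) gives (4,3) = 62.
Column 2 needs 350; the known cells sum to 256, so (5,2) = 94.
Column 3: 90 + 84 + 68 + 62 + ? = 350, so (5,3) = 46.

66 78 90 52 64 / 60 72 84 86 48 / 54 56 68 80 92 / 88 50 62 74 76 / 82 94 46 58 70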